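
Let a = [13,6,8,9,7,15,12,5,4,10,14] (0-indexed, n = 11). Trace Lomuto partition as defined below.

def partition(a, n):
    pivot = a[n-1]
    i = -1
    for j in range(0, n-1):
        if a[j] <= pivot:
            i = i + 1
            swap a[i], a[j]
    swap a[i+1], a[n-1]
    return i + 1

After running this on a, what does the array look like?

pivot=14, i=-1
j=0: 13≤14, i=0, swap(0,0) ⇒ [13,6,8,9,7,15,12,5,4,10,14]
j=1: 6≤14, i=1, swap(1,1) ⇒ [13,6,8,9,7,15,12,5,4,10,14]
j=2: 8≤14, i=2, swap(2,2) ⇒ [13,6,8,9,7,15,12,5,4,10,14]
j=3: 9≤14, i=3, swap(3,3) ⇒ [13,6,8,9,7,15,12,5,4,10,14]
j=4: 7≤14, i=4, swap(4,4) ⇒ [13,6,8,9,7,15,12,5,4,10,14]
j=5: 15>14, skip
j=6: 12≤14, i=5, swap(5,6) ⇒ [13,6,8,9,7,12,15,5,4,10,14]
j=7: 5≤14, i=6, swap(6,7) ⇒ [13,6,8,9,7,12,5,15,4,10,14]
j=8: 4≤14, i=7, swap(7,8) ⇒ [13,6,8,9,7,12,5,4,15,10,14]
j=9: 10≤14, i=8, swap(8,9) ⇒ [13,6,8,9,7,12,5,4,10,15,14]
swap(9,10) ⇒ [13,6,8,9,7,12,5,4,10,14,15]; return 9

[13,6,8,9,7,12,5,4,10,14,15]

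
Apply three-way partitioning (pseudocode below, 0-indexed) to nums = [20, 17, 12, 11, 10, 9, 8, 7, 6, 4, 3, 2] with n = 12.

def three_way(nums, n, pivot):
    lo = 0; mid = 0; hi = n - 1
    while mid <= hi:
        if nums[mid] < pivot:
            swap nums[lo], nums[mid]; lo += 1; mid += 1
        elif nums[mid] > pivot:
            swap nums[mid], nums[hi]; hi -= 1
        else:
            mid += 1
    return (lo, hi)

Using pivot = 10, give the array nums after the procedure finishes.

[2, 3, 4, 6, 9, 8, 7, 10, 11, 12, 17, 20]

lo=0 mid=0 hi=11
20>10: swap(0,11), hi=10 ⇒ [2, 17, 12, 11, 10, 9, 8, 7, 6, 4, 3, 20]
2<10: swap(0,0), lo=1 mid=1 ⇒ [2, 17, 12, 11, 10, 9, 8, 7, 6, 4, 3, 20]
17>10: swap(1,10), hi=9 ⇒ [2, 3, 12, 11, 10, 9, 8, 7, 6, 4, 17, 20]
3<10: swap(1,1), lo=2 mid=2 ⇒ [2, 3, 12, 11, 10, 9, 8, 7, 6, 4, 17, 20]
12>10: swap(2,9), hi=8 ⇒ [2, 3, 4, 11, 10, 9, 8, 7, 6, 12, 17, 20]
4<10: swap(2,2), lo=3 mid=3 ⇒ [2, 3, 4, 11, 10, 9, 8, 7, 6, 12, 17, 20]
11>10: swap(3,8), hi=7 ⇒ [2, 3, 4, 6, 10, 9, 8, 7, 11, 12, 17, 20]
6<10: swap(3,3), lo=4 mid=4 ⇒ [2, 3, 4, 6, 10, 9, 8, 7, 11, 12, 17, 20]
10=10: mid=5
9<10: swap(4,5), lo=5 mid=6 ⇒ [2, 3, 4, 6, 9, 10, 8, 7, 11, 12, 17, 20]
8<10: swap(5,6), lo=6 mid=7 ⇒ [2, 3, 4, 6, 9, 8, 10, 7, 11, 12, 17, 20]
7<10: swap(6,7), lo=7 mid=8 ⇒ [2, 3, 4, 6, 9, 8, 7, 10, 11, 12, 17, 20]
done. lo=7 hi=7; nums=[2, 3, 4, 6, 9, 8, 7, 10, 11, 12, 17, 20]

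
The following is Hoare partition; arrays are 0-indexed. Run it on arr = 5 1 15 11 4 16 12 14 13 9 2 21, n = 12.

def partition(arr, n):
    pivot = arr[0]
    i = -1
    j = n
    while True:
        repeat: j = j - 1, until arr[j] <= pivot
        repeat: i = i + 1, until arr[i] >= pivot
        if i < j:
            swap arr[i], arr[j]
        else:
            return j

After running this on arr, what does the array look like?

pivot=5
j stops at 10 (2), i stops at 0 (5); swap ⇒ 2 1 15 11 4 16 12 14 13 9 5 21
j stops at 4 (4), i stops at 2 (15); swap ⇒ 2 1 4 11 15 16 12 14 13 9 5 21
j stops at 2, i stops at 3; i≥j ⇒ return 2. arr=2 1 4 11 15 16 12 14 13 9 5 21

2 1 4 11 15 16 12 14 13 9 5 21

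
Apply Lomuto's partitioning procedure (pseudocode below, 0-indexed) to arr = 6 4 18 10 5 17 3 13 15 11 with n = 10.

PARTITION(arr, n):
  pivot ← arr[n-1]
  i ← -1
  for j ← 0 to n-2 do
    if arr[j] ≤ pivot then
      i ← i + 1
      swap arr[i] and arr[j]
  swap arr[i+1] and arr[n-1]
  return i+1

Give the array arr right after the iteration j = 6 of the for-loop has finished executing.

6 4 10 5 3 17 18 13 15 11

pivot=11, i=-1
j=0: 6≤11, i=0, swap(0,0) ⇒ 6 4 18 10 5 17 3 13 15 11
j=1: 4≤11, i=1, swap(1,1) ⇒ 6 4 18 10 5 17 3 13 15 11
j=2: 18>11, skip
j=3: 10≤11, i=2, swap(2,3) ⇒ 6 4 10 18 5 17 3 13 15 11
j=4: 5≤11, i=3, swap(3,4) ⇒ 6 4 10 5 18 17 3 13 15 11
j=5: 17>11, skip
j=6: 3≤11, i=4, swap(4,6) ⇒ 6 4 10 5 3 17 18 13 15 11
(after j=6) arr = 6 4 10 5 3 17 18 13 15 11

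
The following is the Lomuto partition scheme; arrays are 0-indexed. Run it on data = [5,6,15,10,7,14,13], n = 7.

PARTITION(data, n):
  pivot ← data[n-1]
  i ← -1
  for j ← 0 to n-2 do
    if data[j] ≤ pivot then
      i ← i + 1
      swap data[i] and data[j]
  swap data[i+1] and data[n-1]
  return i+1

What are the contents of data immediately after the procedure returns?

pivot = data[6] = 13; i = -1
j=0: data[0]=5 ≤ 13 → i=0, swap data[0],data[0] (no change) → [5,6,15,10,7,14,13]
j=1: data[1]=6 ≤ 13 → i=1, swap data[1],data[1] (no change) → [5,6,15,10,7,14,13]
j=2: data[2]=15 > 13 → no swap
j=3: data[3]=10 ≤ 13 → i=2, swap data[2],data[3] → [5,6,10,15,7,14,13]
j=4: data[4]=7 ≤ 13 → i=3, swap data[3],data[4] → [5,6,10,7,15,14,13]
j=5: data[5]=14 > 13 → no swap
final swap data[4],data[6] → [5,6,10,7,13,14,15]; return 4

[5,6,10,7,13,14,15]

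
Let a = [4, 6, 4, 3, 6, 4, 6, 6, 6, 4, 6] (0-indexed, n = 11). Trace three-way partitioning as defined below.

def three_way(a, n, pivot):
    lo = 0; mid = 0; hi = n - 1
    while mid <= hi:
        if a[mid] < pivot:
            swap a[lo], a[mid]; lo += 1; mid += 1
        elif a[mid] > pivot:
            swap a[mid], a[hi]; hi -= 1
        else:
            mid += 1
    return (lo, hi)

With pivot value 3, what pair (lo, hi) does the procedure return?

(0, 0)

pivot = 3; lo=0, mid=0, hi=10
a[mid]=4>3: swap a[0],a[10]; hi=9 → [6, 6, 4, 3, 6, 4, 6, 6, 6, 4, 4]
a[mid]=6>3: swap a[0],a[9]; hi=8 → [4, 6, 4, 3, 6, 4, 6, 6, 6, 6, 4]
a[mid]=4>3: swap a[0],a[8]; hi=7 → [6, 6, 4, 3, 6, 4, 6, 6, 4, 6, 4]
a[mid]=6>3: swap a[0],a[7]; hi=6 → [6, 6, 4, 3, 6, 4, 6, 6, 4, 6, 4]
a[mid]=6>3: swap a[0],a[6]; hi=5 → [6, 6, 4, 3, 6, 4, 6, 6, 4, 6, 4]
a[mid]=6>3: swap a[0],a[5]; hi=4 → [4, 6, 4, 3, 6, 6, 6, 6, 4, 6, 4]
a[mid]=4>3: swap a[0],a[4]; hi=3 → [6, 6, 4, 3, 4, 6, 6, 6, 4, 6, 4]
a[mid]=6>3: swap a[0],a[3]; hi=2 → [3, 6, 4, 6, 4, 6, 6, 6, 4, 6, 4]
a[mid]=3=3: mid=1
a[mid]=6>3: swap a[1],a[2]; hi=1 → [3, 4, 6, 6, 4, 6, 6, 6, 4, 6, 4]
a[mid]=4>3: swap a[1],a[1]; hi=0 → [3, 4, 6, 6, 4, 6, 6, 6, 4, 6, 4]
end: lo=0, hi=0; a = [3, 4, 6, 6, 4, 6, 6, 6, 4, 6, 4]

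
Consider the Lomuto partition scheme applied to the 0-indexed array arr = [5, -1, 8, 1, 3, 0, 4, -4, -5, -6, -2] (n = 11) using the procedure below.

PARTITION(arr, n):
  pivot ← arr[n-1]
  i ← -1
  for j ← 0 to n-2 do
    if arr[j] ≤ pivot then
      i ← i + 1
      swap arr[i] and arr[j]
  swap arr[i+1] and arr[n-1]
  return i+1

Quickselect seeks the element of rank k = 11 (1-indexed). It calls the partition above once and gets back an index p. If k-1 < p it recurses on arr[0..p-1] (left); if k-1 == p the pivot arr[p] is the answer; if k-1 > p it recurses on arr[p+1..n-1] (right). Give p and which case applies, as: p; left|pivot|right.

pivot=-2, i=-1
j=0: 5>-2, skip
j=1: -1>-2, skip
j=2: 8>-2, skip
j=3: 1>-2, skip
j=4: 3>-2, skip
j=5: 0>-2, skip
j=6: 4>-2, skip
j=7: -4≤-2, i=0, swap(0,7) ⇒ [-4, -1, 8, 1, 3, 0, 4, 5, -5, -6, -2]
j=8: -5≤-2, i=1, swap(1,8) ⇒ [-4, -5, 8, 1, 3, 0, 4, 5, -1, -6, -2]
j=9: -6≤-2, i=2, swap(2,9) ⇒ [-4, -5, -6, 1, 3, 0, 4, 5, -1, 8, -2]
swap(3,10) ⇒ [-4, -5, -6, -2, 3, 0, 4, 5, -1, 8, 1]; return 3
p = 3; k-1 = 10 > 3 ⇒ right

3; right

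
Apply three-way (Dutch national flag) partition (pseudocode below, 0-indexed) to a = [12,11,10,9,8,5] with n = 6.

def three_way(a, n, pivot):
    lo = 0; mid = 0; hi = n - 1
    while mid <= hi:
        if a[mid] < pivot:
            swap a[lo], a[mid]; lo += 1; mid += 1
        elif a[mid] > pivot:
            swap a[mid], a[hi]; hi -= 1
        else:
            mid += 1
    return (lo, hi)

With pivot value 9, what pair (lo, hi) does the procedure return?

(2, 2)

pivot = 9; lo=0, mid=0, hi=5
a[mid]=12>9: swap a[0],a[5]; hi=4 → [5,11,10,9,8,12]
a[mid]=5<9: swap a[0],a[0]; lo=1,mid=1 → [5,11,10,9,8,12]
a[mid]=11>9: swap a[1],a[4]; hi=3 → [5,8,10,9,11,12]
a[mid]=8<9: swap a[1],a[1]; lo=2,mid=2 → [5,8,10,9,11,12]
a[mid]=10>9: swap a[2],a[3]; hi=2 → [5,8,9,10,11,12]
a[mid]=9=9: mid=3
end: lo=2, hi=2; a = [5,8,9,10,11,12]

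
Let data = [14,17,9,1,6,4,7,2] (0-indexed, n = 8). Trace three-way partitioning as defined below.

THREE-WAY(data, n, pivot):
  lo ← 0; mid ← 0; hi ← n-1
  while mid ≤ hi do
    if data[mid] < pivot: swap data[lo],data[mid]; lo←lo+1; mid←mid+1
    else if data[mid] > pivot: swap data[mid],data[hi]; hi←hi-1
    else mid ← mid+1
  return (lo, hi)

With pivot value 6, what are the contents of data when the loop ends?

[2,4,1,6,9,7,17,14]

pivot = 6; lo=0, mid=0, hi=7
data[mid]=14>6: swap data[0],data[7]; hi=6 → [2,17,9,1,6,4,7,14]
data[mid]=2<6: swap data[0],data[0]; lo=1,mid=1 → [2,17,9,1,6,4,7,14]
data[mid]=17>6: swap data[1],data[6]; hi=5 → [2,7,9,1,6,4,17,14]
data[mid]=7>6: swap data[1],data[5]; hi=4 → [2,4,9,1,6,7,17,14]
data[mid]=4<6: swap data[1],data[1]; lo=2,mid=2 → [2,4,9,1,6,7,17,14]
data[mid]=9>6: swap data[2],data[4]; hi=3 → [2,4,6,1,9,7,17,14]
data[mid]=6=6: mid=3
data[mid]=1<6: swap data[2],data[3]; lo=3,mid=4 → [2,4,1,6,9,7,17,14]
end: lo=3, hi=3; data = [2,4,1,6,9,7,17,14]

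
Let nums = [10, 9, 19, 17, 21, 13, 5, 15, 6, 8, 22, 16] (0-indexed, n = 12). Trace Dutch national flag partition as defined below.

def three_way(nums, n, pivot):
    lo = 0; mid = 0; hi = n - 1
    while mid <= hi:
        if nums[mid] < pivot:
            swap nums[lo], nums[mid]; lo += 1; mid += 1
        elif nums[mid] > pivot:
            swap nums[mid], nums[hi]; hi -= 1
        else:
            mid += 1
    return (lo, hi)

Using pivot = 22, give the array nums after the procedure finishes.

[10, 9, 19, 17, 21, 13, 5, 15, 6, 8, 16, 22]

pivot = 22; lo=0, mid=0, hi=11
nums[mid]=10<22: swap nums[0],nums[0]; lo=1,mid=1 → [10, 9, 19, 17, 21, 13, 5, 15, 6, 8, 22, 16]
nums[mid]=9<22: swap nums[1],nums[1]; lo=2,mid=2 → [10, 9, 19, 17, 21, 13, 5, 15, 6, 8, 22, 16]
nums[mid]=19<22: swap nums[2],nums[2]; lo=3,mid=3 → [10, 9, 19, 17, 21, 13, 5, 15, 6, 8, 22, 16]
nums[mid]=17<22: swap nums[3],nums[3]; lo=4,mid=4 → [10, 9, 19, 17, 21, 13, 5, 15, 6, 8, 22, 16]
nums[mid]=21<22: swap nums[4],nums[4]; lo=5,mid=5 → [10, 9, 19, 17, 21, 13, 5, 15, 6, 8, 22, 16]
nums[mid]=13<22: swap nums[5],nums[5]; lo=6,mid=6 → [10, 9, 19, 17, 21, 13, 5, 15, 6, 8, 22, 16]
nums[mid]=5<22: swap nums[6],nums[6]; lo=7,mid=7 → [10, 9, 19, 17, 21, 13, 5, 15, 6, 8, 22, 16]
nums[mid]=15<22: swap nums[7],nums[7]; lo=8,mid=8 → [10, 9, 19, 17, 21, 13, 5, 15, 6, 8, 22, 16]
nums[mid]=6<22: swap nums[8],nums[8]; lo=9,mid=9 → [10, 9, 19, 17, 21, 13, 5, 15, 6, 8, 22, 16]
nums[mid]=8<22: swap nums[9],nums[9]; lo=10,mid=10 → [10, 9, 19, 17, 21, 13, 5, 15, 6, 8, 22, 16]
nums[mid]=22=22: mid=11
nums[mid]=16<22: swap nums[10],nums[11]; lo=11,mid=12 → [10, 9, 19, 17, 21, 13, 5, 15, 6, 8, 16, 22]
end: lo=11, hi=11; nums = [10, 9, 19, 17, 21, 13, 5, 15, 6, 8, 16, 22]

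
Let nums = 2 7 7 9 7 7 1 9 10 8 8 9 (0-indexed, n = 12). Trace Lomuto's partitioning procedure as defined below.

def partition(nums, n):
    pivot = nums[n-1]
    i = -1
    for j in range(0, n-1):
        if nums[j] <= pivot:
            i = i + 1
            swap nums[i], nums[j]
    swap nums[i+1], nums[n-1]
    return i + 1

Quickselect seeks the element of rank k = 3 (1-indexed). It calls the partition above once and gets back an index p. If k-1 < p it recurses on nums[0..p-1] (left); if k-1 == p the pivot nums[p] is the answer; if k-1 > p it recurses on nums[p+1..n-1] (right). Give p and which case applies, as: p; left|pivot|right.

pivot=9, i=-1
j=0: 2≤9, i=0, swap(0,0) ⇒ 2 7 7 9 7 7 1 9 10 8 8 9
j=1: 7≤9, i=1, swap(1,1) ⇒ 2 7 7 9 7 7 1 9 10 8 8 9
j=2: 7≤9, i=2, swap(2,2) ⇒ 2 7 7 9 7 7 1 9 10 8 8 9
j=3: 9≤9, i=3, swap(3,3) ⇒ 2 7 7 9 7 7 1 9 10 8 8 9
j=4: 7≤9, i=4, swap(4,4) ⇒ 2 7 7 9 7 7 1 9 10 8 8 9
j=5: 7≤9, i=5, swap(5,5) ⇒ 2 7 7 9 7 7 1 9 10 8 8 9
j=6: 1≤9, i=6, swap(6,6) ⇒ 2 7 7 9 7 7 1 9 10 8 8 9
j=7: 9≤9, i=7, swap(7,7) ⇒ 2 7 7 9 7 7 1 9 10 8 8 9
j=8: 10>9, skip
j=9: 8≤9, i=8, swap(8,9) ⇒ 2 7 7 9 7 7 1 9 8 10 8 9
j=10: 8≤9, i=9, swap(9,10) ⇒ 2 7 7 9 7 7 1 9 8 8 10 9
swap(10,11) ⇒ 2 7 7 9 7 7 1 9 8 8 9 10; return 10
p = 10; k-1 = 2 < 10 ⇒ left

10; left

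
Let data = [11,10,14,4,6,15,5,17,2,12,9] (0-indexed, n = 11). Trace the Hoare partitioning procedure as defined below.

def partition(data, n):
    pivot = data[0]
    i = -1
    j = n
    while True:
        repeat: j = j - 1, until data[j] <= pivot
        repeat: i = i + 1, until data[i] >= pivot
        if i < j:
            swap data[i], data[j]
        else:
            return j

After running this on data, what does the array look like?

pivot=11
j stops at 10 (9), i stops at 0 (11); swap ⇒ [9,10,14,4,6,15,5,17,2,12,11]
j stops at 8 (2), i stops at 2 (14); swap ⇒ [9,10,2,4,6,15,5,17,14,12,11]
j stops at 6 (5), i stops at 5 (15); swap ⇒ [9,10,2,4,6,5,15,17,14,12,11]
j stops at 5, i stops at 6; i≥j ⇒ return 5. data=[9,10,2,4,6,5,15,17,14,12,11]

[9,10,2,4,6,5,15,17,14,12,11]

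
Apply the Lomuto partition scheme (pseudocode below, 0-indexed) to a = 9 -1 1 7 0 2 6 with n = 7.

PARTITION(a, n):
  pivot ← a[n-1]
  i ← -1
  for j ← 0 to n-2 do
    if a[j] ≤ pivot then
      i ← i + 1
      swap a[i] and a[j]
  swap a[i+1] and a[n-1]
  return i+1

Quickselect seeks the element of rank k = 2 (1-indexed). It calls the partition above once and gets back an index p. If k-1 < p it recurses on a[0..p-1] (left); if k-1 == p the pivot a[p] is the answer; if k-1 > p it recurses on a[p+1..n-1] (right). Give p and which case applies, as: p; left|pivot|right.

pivot = a[6] = 6; i = -1
j=0: a[0]=9 > 6 → no swap
j=1: a[1]=-1 ≤ 6 → i=0, swap a[0],a[1] → -1 9 1 7 0 2 6
j=2: a[2]=1 ≤ 6 → i=1, swap a[1],a[2] → -1 1 9 7 0 2 6
j=3: a[3]=7 > 6 → no swap
j=4: a[4]=0 ≤ 6 → i=2, swap a[2],a[4] → -1 1 0 7 9 2 6
j=5: a[5]=2 ≤ 6 → i=3, swap a[3],a[5] → -1 1 0 2 9 7 6
final swap a[4],a[6] → -1 1 0 2 6 7 9; return 4
p = 4; k-1 = 1 < 4 ⇒ left

4; left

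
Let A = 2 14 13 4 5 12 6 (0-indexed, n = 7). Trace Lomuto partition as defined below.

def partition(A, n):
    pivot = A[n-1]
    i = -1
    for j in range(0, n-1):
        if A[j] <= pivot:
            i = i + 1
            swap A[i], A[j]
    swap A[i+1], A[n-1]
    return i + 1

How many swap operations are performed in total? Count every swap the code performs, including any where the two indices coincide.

4

pivot=6, i=-1
j=0: 2≤6, i=0, swap(0,0) ⇒ 2 14 13 4 5 12 6
j=1: 14>6, skip
j=2: 13>6, skip
j=3: 4≤6, i=1, swap(1,3) ⇒ 2 4 13 14 5 12 6
j=4: 5≤6, i=2, swap(2,4) ⇒ 2 4 5 14 13 12 6
j=5: 12>6, skip
swap(3,6) ⇒ 2 4 5 6 13 12 14; return 3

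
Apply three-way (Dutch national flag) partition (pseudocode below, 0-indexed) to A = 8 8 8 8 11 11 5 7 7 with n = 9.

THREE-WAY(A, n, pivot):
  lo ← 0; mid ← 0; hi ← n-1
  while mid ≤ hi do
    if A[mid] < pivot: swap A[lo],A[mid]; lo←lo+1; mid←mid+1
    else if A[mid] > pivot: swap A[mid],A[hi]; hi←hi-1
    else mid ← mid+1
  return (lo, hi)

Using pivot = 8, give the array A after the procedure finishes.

pivot = 8; lo=0, mid=0, hi=8
A[mid]=8=8: mid=1
A[mid]=8=8: mid=2
A[mid]=8=8: mid=3
A[mid]=8=8: mid=4
A[mid]=11>8: swap A[4],A[8]; hi=7 → 8 8 8 8 7 11 5 7 11
A[mid]=7<8: swap A[0],A[4]; lo=1,mid=5 → 7 8 8 8 8 11 5 7 11
A[mid]=11>8: swap A[5],A[7]; hi=6 → 7 8 8 8 8 7 5 11 11
A[mid]=7<8: swap A[1],A[5]; lo=2,mid=6 → 7 7 8 8 8 8 5 11 11
A[mid]=5<8: swap A[2],A[6]; lo=3,mid=7 → 7 7 5 8 8 8 8 11 11
end: lo=3, hi=6; A = 7 7 5 8 8 8 8 11 11

7 7 5 8 8 8 8 11 11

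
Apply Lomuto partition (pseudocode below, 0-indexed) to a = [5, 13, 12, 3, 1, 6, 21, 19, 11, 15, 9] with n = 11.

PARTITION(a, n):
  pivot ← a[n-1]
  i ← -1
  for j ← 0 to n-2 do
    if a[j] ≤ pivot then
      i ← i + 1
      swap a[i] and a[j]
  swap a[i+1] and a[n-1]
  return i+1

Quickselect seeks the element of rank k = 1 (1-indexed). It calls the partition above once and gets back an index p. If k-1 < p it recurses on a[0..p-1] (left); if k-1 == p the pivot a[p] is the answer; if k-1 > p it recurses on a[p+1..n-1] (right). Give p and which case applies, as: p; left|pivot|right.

4; left

pivot = a[10] = 9; i = -1
j=0: a[0]=5 ≤ 9 → i=0, swap a[0],a[0] (no change) → [5, 13, 12, 3, 1, 6, 21, 19, 11, 15, 9]
j=1: a[1]=13 > 9 → no swap
j=2: a[2]=12 > 9 → no swap
j=3: a[3]=3 ≤ 9 → i=1, swap a[1],a[3] → [5, 3, 12, 13, 1, 6, 21, 19, 11, 15, 9]
j=4: a[4]=1 ≤ 9 → i=2, swap a[2],a[4] → [5, 3, 1, 13, 12, 6, 21, 19, 11, 15, 9]
j=5: a[5]=6 ≤ 9 → i=3, swap a[3],a[5] → [5, 3, 1, 6, 12, 13, 21, 19, 11, 15, 9]
j=6: a[6]=21 > 9 → no swap
j=7: a[7]=19 > 9 → no swap
j=8: a[8]=11 > 9 → no swap
j=9: a[9]=15 > 9 → no swap
final swap a[4],a[10] → [5, 3, 1, 6, 9, 13, 21, 19, 11, 15, 12]; return 4
p = 4; k-1 = 0 < 4 ⇒ left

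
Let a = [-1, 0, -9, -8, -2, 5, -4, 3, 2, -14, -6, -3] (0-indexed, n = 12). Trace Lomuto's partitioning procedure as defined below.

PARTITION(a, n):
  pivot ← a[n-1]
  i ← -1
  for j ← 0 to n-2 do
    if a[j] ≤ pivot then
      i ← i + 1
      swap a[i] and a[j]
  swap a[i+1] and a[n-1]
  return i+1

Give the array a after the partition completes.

[-9, -8, -4, -14, -6, -3, -1, 3, 2, 0, -2, 5]

pivot=-3, i=-1
j=0: -1>-3, skip
j=1: 0>-3, skip
j=2: -9≤-3, i=0, swap(0,2) ⇒ [-9, 0, -1, -8, -2, 5, -4, 3, 2, -14, -6, -3]
j=3: -8≤-3, i=1, swap(1,3) ⇒ [-9, -8, -1, 0, -2, 5, -4, 3, 2, -14, -6, -3]
j=4: -2>-3, skip
j=5: 5>-3, skip
j=6: -4≤-3, i=2, swap(2,6) ⇒ [-9, -8, -4, 0, -2, 5, -1, 3, 2, -14, -6, -3]
j=7: 3>-3, skip
j=8: 2>-3, skip
j=9: -14≤-3, i=3, swap(3,9) ⇒ [-9, -8, -4, -14, -2, 5, -1, 3, 2, 0, -6, -3]
j=10: -6≤-3, i=4, swap(4,10) ⇒ [-9, -8, -4, -14, -6, 5, -1, 3, 2, 0, -2, -3]
swap(5,11) ⇒ [-9, -8, -4, -14, -6, -3, -1, 3, 2, 0, -2, 5]; return 5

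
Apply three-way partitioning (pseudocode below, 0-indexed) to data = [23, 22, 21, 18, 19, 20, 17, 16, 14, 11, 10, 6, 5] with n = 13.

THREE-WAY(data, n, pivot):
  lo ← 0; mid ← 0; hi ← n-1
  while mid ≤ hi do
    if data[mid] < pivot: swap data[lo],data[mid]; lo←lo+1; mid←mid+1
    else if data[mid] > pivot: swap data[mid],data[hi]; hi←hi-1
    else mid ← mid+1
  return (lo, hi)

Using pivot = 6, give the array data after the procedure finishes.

[5, 6, 18, 19, 20, 17, 16, 14, 11, 10, 21, 22, 23]

pivot = 6; lo=0, mid=0, hi=12
data[mid]=23>6: swap data[0],data[12]; hi=11 → [5, 22, 21, 18, 19, 20, 17, 16, 14, 11, 10, 6, 23]
data[mid]=5<6: swap data[0],data[0]; lo=1,mid=1 → [5, 22, 21, 18, 19, 20, 17, 16, 14, 11, 10, 6, 23]
data[mid]=22>6: swap data[1],data[11]; hi=10 → [5, 6, 21, 18, 19, 20, 17, 16, 14, 11, 10, 22, 23]
data[mid]=6=6: mid=2
data[mid]=21>6: swap data[2],data[10]; hi=9 → [5, 6, 10, 18, 19, 20, 17, 16, 14, 11, 21, 22, 23]
data[mid]=10>6: swap data[2],data[9]; hi=8 → [5, 6, 11, 18, 19, 20, 17, 16, 14, 10, 21, 22, 23]
data[mid]=11>6: swap data[2],data[8]; hi=7 → [5, 6, 14, 18, 19, 20, 17, 16, 11, 10, 21, 22, 23]
data[mid]=14>6: swap data[2],data[7]; hi=6 → [5, 6, 16, 18, 19, 20, 17, 14, 11, 10, 21, 22, 23]
data[mid]=16>6: swap data[2],data[6]; hi=5 → [5, 6, 17, 18, 19, 20, 16, 14, 11, 10, 21, 22, 23]
data[mid]=17>6: swap data[2],data[5]; hi=4 → [5, 6, 20, 18, 19, 17, 16, 14, 11, 10, 21, 22, 23]
data[mid]=20>6: swap data[2],data[4]; hi=3 → [5, 6, 19, 18, 20, 17, 16, 14, 11, 10, 21, 22, 23]
data[mid]=19>6: swap data[2],data[3]; hi=2 → [5, 6, 18, 19, 20, 17, 16, 14, 11, 10, 21, 22, 23]
data[mid]=18>6: swap data[2],data[2]; hi=1 → [5, 6, 18, 19, 20, 17, 16, 14, 11, 10, 21, 22, 23]
end: lo=1, hi=1; data = [5, 6, 18, 19, 20, 17, 16, 14, 11, 10, 21, 22, 23]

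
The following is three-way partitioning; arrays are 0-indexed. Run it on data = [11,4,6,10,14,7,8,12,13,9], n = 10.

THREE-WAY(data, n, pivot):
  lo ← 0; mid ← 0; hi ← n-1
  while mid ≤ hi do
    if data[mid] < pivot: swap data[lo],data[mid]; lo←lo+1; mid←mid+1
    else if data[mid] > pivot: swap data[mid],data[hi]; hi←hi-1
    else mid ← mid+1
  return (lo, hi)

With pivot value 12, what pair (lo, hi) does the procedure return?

(7, 7)

pivot = 12; lo=0, mid=0, hi=9
data[mid]=11<12: swap data[0],data[0]; lo=1,mid=1 → [11,4,6,10,14,7,8,12,13,9]
data[mid]=4<12: swap data[1],data[1]; lo=2,mid=2 → [11,4,6,10,14,7,8,12,13,9]
data[mid]=6<12: swap data[2],data[2]; lo=3,mid=3 → [11,4,6,10,14,7,8,12,13,9]
data[mid]=10<12: swap data[3],data[3]; lo=4,mid=4 → [11,4,6,10,14,7,8,12,13,9]
data[mid]=14>12: swap data[4],data[9]; hi=8 → [11,4,6,10,9,7,8,12,13,14]
data[mid]=9<12: swap data[4],data[4]; lo=5,mid=5 → [11,4,6,10,9,7,8,12,13,14]
data[mid]=7<12: swap data[5],data[5]; lo=6,mid=6 → [11,4,6,10,9,7,8,12,13,14]
data[mid]=8<12: swap data[6],data[6]; lo=7,mid=7 → [11,4,6,10,9,7,8,12,13,14]
data[mid]=12=12: mid=8
data[mid]=13>12: swap data[8],data[8]; hi=7 → [11,4,6,10,9,7,8,12,13,14]
end: lo=7, hi=7; data = [11,4,6,10,9,7,8,12,13,14]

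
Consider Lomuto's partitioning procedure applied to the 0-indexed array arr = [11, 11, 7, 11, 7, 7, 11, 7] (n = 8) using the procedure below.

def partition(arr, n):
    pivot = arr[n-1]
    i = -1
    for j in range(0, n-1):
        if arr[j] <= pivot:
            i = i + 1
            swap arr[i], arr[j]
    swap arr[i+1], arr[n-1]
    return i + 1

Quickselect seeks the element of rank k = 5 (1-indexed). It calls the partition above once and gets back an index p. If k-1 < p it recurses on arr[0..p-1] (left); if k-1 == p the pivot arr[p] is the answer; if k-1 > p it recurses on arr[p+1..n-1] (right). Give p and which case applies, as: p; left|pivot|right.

pivot = arr[7] = 7; i = -1
j=0: arr[0]=11 > 7 → no swap
j=1: arr[1]=11 > 7 → no swap
j=2: arr[2]=7 ≤ 7 → i=0, swap arr[0],arr[2] → [7, 11, 11, 11, 7, 7, 11, 7]
j=3: arr[3]=11 > 7 → no swap
j=4: arr[4]=7 ≤ 7 → i=1, swap arr[1],arr[4] → [7, 7, 11, 11, 11, 7, 11, 7]
j=5: arr[5]=7 ≤ 7 → i=2, swap arr[2],arr[5] → [7, 7, 7, 11, 11, 11, 11, 7]
j=6: arr[6]=11 > 7 → no swap
final swap arr[3],arr[7] → [7, 7, 7, 7, 11, 11, 11, 11]; return 3
p = 3; k-1 = 4 > 3 ⇒ right

3; right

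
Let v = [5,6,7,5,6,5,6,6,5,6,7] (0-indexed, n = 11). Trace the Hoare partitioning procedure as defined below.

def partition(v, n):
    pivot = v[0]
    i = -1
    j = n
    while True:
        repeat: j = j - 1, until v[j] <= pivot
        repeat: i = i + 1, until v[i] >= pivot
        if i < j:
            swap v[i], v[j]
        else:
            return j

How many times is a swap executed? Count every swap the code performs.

pivot=5
j stops at 8 (5), i stops at 0 (5); swap ⇒ [5,6,7,5,6,5,6,6,5,6,7]
j stops at 5 (5), i stops at 1 (6); swap ⇒ [5,5,7,5,6,6,6,6,5,6,7]
j stops at 3 (5), i stops at 2 (7); swap ⇒ [5,5,5,7,6,6,6,6,5,6,7]
j stops at 2, i stops at 3; i≥j ⇒ return 2. v=[5,5,5,7,6,6,6,6,5,6,7]

3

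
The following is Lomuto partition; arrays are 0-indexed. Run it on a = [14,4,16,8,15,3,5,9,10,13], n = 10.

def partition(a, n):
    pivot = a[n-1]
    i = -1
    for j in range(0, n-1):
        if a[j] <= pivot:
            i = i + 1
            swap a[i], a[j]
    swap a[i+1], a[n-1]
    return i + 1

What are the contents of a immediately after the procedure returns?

pivot = a[9] = 13; i = -1
j=0: a[0]=14 > 13 → no swap
j=1: a[1]=4 ≤ 13 → i=0, swap a[0],a[1] → [4,14,16,8,15,3,5,9,10,13]
j=2: a[2]=16 > 13 → no swap
j=3: a[3]=8 ≤ 13 → i=1, swap a[1],a[3] → [4,8,16,14,15,3,5,9,10,13]
j=4: a[4]=15 > 13 → no swap
j=5: a[5]=3 ≤ 13 → i=2, swap a[2],a[5] → [4,8,3,14,15,16,5,9,10,13]
j=6: a[6]=5 ≤ 13 → i=3, swap a[3],a[6] → [4,8,3,5,15,16,14,9,10,13]
j=7: a[7]=9 ≤ 13 → i=4, swap a[4],a[7] → [4,8,3,5,9,16,14,15,10,13]
j=8: a[8]=10 ≤ 13 → i=5, swap a[5],a[8] → [4,8,3,5,9,10,14,15,16,13]
final swap a[6],a[9] → [4,8,3,5,9,10,13,15,16,14]; return 6

[4,8,3,5,9,10,13,15,16,14]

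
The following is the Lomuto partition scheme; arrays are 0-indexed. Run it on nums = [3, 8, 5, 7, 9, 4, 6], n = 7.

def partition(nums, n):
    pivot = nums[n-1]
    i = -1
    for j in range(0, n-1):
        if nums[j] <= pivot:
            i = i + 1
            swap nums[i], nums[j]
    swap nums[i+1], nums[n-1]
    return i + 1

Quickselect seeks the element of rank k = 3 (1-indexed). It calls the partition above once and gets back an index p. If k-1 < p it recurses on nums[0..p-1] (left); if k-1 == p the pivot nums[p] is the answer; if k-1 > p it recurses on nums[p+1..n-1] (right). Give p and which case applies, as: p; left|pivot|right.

3; left

pivot = nums[6] = 6; i = -1
j=0: nums[0]=3 ≤ 6 → i=0, swap nums[0],nums[0] (no change) → [3, 8, 5, 7, 9, 4, 6]
j=1: nums[1]=8 > 6 → no swap
j=2: nums[2]=5 ≤ 6 → i=1, swap nums[1],nums[2] → [3, 5, 8, 7, 9, 4, 6]
j=3: nums[3]=7 > 6 → no swap
j=4: nums[4]=9 > 6 → no swap
j=5: nums[5]=4 ≤ 6 → i=2, swap nums[2],nums[5] → [3, 5, 4, 7, 9, 8, 6]
final swap nums[3],nums[6] → [3, 5, 4, 6, 9, 8, 7]; return 3
p = 3; k-1 = 2 < 3 ⇒ left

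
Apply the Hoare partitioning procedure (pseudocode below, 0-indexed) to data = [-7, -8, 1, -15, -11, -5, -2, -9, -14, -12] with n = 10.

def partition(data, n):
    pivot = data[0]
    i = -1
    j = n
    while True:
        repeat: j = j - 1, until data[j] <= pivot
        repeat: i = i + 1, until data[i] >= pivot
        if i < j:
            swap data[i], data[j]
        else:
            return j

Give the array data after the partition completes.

pivot=-7
j stops at 9 (-12), i stops at 0 (-7); swap ⇒ [-12, -8, 1, -15, -11, -5, -2, -9, -14, -7]
j stops at 8 (-14), i stops at 2 (1); swap ⇒ [-12, -8, -14, -15, -11, -5, -2, -9, 1, -7]
j stops at 7 (-9), i stops at 5 (-5); swap ⇒ [-12, -8, -14, -15, -11, -9, -2, -5, 1, -7]
j stops at 5, i stops at 6; i≥j ⇒ return 5. data=[-12, -8, -14, -15, -11, -9, -2, -5, 1, -7]

[-12, -8, -14, -15, -11, -9, -2, -5, 1, -7]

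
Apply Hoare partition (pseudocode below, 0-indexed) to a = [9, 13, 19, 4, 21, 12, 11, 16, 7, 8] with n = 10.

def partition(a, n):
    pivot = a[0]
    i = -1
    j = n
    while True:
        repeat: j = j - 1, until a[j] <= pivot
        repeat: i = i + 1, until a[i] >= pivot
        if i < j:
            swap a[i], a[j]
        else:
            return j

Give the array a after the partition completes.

[8, 7, 4, 19, 21, 12, 11, 16, 13, 9]

pivot = a[0] = 9; i = -1, j = 10
j→9 (a[9]=8≤9), i→0 (a[0]=9≥9); i<j, swap → [8, 13, 19, 4, 21, 12, 11, 16, 7, 9]
j→8 (a[8]=7≤9), i→1 (a[1]=13≥9); i<j, swap → [8, 7, 19, 4, 21, 12, 11, 16, 13, 9]
j→3 (a[3]=4≤9), i→2 (a[2]=19≥9); i<j, swap → [8, 7, 4, 19, 21, 12, 11, 16, 13, 9]
j→2, i→3; i≥j, return j=2. a = [8, 7, 4, 19, 21, 12, 11, 16, 13, 9]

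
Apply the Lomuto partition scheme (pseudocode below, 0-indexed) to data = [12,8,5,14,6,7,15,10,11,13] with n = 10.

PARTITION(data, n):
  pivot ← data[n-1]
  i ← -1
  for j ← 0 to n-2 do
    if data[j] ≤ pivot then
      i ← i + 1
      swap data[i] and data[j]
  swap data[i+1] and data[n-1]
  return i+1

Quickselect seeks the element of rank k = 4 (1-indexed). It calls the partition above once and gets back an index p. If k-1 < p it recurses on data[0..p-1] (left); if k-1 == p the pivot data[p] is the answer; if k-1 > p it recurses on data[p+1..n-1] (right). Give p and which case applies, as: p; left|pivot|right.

7; left

pivot = data[9] = 13; i = -1
j=0: data[0]=12 ≤ 13 → i=0, swap data[0],data[0] (no change) → [12,8,5,14,6,7,15,10,11,13]
j=1: data[1]=8 ≤ 13 → i=1, swap data[1],data[1] (no change) → [12,8,5,14,6,7,15,10,11,13]
j=2: data[2]=5 ≤ 13 → i=2, swap data[2],data[2] (no change) → [12,8,5,14,6,7,15,10,11,13]
j=3: data[3]=14 > 13 → no swap
j=4: data[4]=6 ≤ 13 → i=3, swap data[3],data[4] → [12,8,5,6,14,7,15,10,11,13]
j=5: data[5]=7 ≤ 13 → i=4, swap data[4],data[5] → [12,8,5,6,7,14,15,10,11,13]
j=6: data[6]=15 > 13 → no swap
j=7: data[7]=10 ≤ 13 → i=5, swap data[5],data[7] → [12,8,5,6,7,10,15,14,11,13]
j=8: data[8]=11 ≤ 13 → i=6, swap data[6],data[8] → [12,8,5,6,7,10,11,14,15,13]
final swap data[7],data[9] → [12,8,5,6,7,10,11,13,15,14]; return 7
p = 7; k-1 = 3 < 7 ⇒ left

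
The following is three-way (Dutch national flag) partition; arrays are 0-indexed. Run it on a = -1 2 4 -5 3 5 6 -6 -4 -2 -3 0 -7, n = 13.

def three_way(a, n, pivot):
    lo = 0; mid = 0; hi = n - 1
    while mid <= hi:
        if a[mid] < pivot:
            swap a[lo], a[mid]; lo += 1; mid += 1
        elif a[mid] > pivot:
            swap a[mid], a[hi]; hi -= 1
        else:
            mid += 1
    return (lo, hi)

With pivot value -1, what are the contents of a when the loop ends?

-7 -3 -5 -2 -4 -6 -1 6 5 3 0 4 2

lo=0 mid=0 hi=12
-1=-1: mid=1
2>-1: swap(1,12), hi=11 ⇒ -1 -7 4 -5 3 5 6 -6 -4 -2 -3 0 2
-7<-1: swap(0,1), lo=1 mid=2 ⇒ -7 -1 4 -5 3 5 6 -6 -4 -2 -3 0 2
4>-1: swap(2,11), hi=10 ⇒ -7 -1 0 -5 3 5 6 -6 -4 -2 -3 4 2
0>-1: swap(2,10), hi=9 ⇒ -7 -1 -3 -5 3 5 6 -6 -4 -2 0 4 2
-3<-1: swap(1,2), lo=2 mid=3 ⇒ -7 -3 -1 -5 3 5 6 -6 -4 -2 0 4 2
-5<-1: swap(2,3), lo=3 mid=4 ⇒ -7 -3 -5 -1 3 5 6 -6 -4 -2 0 4 2
3>-1: swap(4,9), hi=8 ⇒ -7 -3 -5 -1 -2 5 6 -6 -4 3 0 4 2
-2<-1: swap(3,4), lo=4 mid=5 ⇒ -7 -3 -5 -2 -1 5 6 -6 -4 3 0 4 2
5>-1: swap(5,8), hi=7 ⇒ -7 -3 -5 -2 -1 -4 6 -6 5 3 0 4 2
-4<-1: swap(4,5), lo=5 mid=6 ⇒ -7 -3 -5 -2 -4 -1 6 -6 5 3 0 4 2
6>-1: swap(6,7), hi=6 ⇒ -7 -3 -5 -2 -4 -1 -6 6 5 3 0 4 2
-6<-1: swap(5,6), lo=6 mid=7 ⇒ -7 -3 -5 -2 -4 -6 -1 6 5 3 0 4 2
done. lo=6 hi=6; a=-7 -3 -5 -2 -4 -6 -1 6 5 3 0 4 2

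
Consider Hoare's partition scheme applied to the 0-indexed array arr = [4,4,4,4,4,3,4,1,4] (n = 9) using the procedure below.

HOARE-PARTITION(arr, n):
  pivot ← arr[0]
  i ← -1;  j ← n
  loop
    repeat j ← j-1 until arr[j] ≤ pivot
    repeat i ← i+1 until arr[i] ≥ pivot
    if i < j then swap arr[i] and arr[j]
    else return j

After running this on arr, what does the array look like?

pivot=4
j stops at 8 (4), i stops at 0 (4); swap ⇒ [4,4,4,4,4,3,4,1,4]
j stops at 7 (1), i stops at 1 (4); swap ⇒ [4,1,4,4,4,3,4,4,4]
j stops at 6 (4), i stops at 2 (4); swap ⇒ [4,1,4,4,4,3,4,4,4]
j stops at 5 (3), i stops at 3 (4); swap ⇒ [4,1,4,3,4,4,4,4,4]
j stops at 4, i stops at 4; i≥j ⇒ return 4. arr=[4,1,4,3,4,4,4,4,4]

[4,1,4,3,4,4,4,4,4]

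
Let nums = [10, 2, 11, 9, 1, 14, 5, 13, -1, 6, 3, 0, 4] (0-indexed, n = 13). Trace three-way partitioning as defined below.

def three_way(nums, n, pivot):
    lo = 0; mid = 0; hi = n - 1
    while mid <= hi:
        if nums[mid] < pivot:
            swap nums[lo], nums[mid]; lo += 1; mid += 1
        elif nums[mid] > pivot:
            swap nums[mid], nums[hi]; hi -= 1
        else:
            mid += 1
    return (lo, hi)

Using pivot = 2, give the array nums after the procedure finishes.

[0, -1, 1, 2, 14, 5, 13, 9, 6, 3, 11, 4, 10]

lo=0 mid=0 hi=12
10>2: swap(0,12), hi=11 ⇒ [4, 2, 11, 9, 1, 14, 5, 13, -1, 6, 3, 0, 10]
4>2: swap(0,11), hi=10 ⇒ [0, 2, 11, 9, 1, 14, 5, 13, -1, 6, 3, 4, 10]
0<2: swap(0,0), lo=1 mid=1 ⇒ [0, 2, 11, 9, 1, 14, 5, 13, -1, 6, 3, 4, 10]
2=2: mid=2
11>2: swap(2,10), hi=9 ⇒ [0, 2, 3, 9, 1, 14, 5, 13, -1, 6, 11, 4, 10]
3>2: swap(2,9), hi=8 ⇒ [0, 2, 6, 9, 1, 14, 5, 13, -1, 3, 11, 4, 10]
6>2: swap(2,8), hi=7 ⇒ [0, 2, -1, 9, 1, 14, 5, 13, 6, 3, 11, 4, 10]
-1<2: swap(1,2), lo=2 mid=3 ⇒ [0, -1, 2, 9, 1, 14, 5, 13, 6, 3, 11, 4, 10]
9>2: swap(3,7), hi=6 ⇒ [0, -1, 2, 13, 1, 14, 5, 9, 6, 3, 11, 4, 10]
13>2: swap(3,6), hi=5 ⇒ [0, -1, 2, 5, 1, 14, 13, 9, 6, 3, 11, 4, 10]
5>2: swap(3,5), hi=4 ⇒ [0, -1, 2, 14, 1, 5, 13, 9, 6, 3, 11, 4, 10]
14>2: swap(3,4), hi=3 ⇒ [0, -1, 2, 1, 14, 5, 13, 9, 6, 3, 11, 4, 10]
1<2: swap(2,3), lo=3 mid=4 ⇒ [0, -1, 1, 2, 14, 5, 13, 9, 6, 3, 11, 4, 10]
done. lo=3 hi=3; nums=[0, -1, 1, 2, 14, 5, 13, 9, 6, 3, 11, 4, 10]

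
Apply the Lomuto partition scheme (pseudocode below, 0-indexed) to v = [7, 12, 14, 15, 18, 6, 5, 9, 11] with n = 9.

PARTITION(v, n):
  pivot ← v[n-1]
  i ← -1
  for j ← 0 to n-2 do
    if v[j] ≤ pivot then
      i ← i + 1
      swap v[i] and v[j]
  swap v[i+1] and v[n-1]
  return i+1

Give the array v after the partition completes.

[7, 6, 5, 9, 11, 12, 14, 15, 18]

pivot=11, i=-1
j=0: 7≤11, i=0, swap(0,0) ⇒ [7, 12, 14, 15, 18, 6, 5, 9, 11]
j=1: 12>11, skip
j=2: 14>11, skip
j=3: 15>11, skip
j=4: 18>11, skip
j=5: 6≤11, i=1, swap(1,5) ⇒ [7, 6, 14, 15, 18, 12, 5, 9, 11]
j=6: 5≤11, i=2, swap(2,6) ⇒ [7, 6, 5, 15, 18, 12, 14, 9, 11]
j=7: 9≤11, i=3, swap(3,7) ⇒ [7, 6, 5, 9, 18, 12, 14, 15, 11]
swap(4,8) ⇒ [7, 6, 5, 9, 11, 12, 14, 15, 18]; return 4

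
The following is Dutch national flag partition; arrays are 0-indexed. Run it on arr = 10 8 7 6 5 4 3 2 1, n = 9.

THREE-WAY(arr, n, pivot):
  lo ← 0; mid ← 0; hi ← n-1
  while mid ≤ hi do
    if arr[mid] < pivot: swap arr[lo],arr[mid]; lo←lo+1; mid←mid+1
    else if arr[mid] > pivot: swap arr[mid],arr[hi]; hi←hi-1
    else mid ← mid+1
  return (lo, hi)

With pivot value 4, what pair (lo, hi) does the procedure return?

(3, 3)

pivot = 4; lo=0, mid=0, hi=8
arr[mid]=10>4: swap arr[0],arr[8]; hi=7 → 1 8 7 6 5 4 3 2 10
arr[mid]=1<4: swap arr[0],arr[0]; lo=1,mid=1 → 1 8 7 6 5 4 3 2 10
arr[mid]=8>4: swap arr[1],arr[7]; hi=6 → 1 2 7 6 5 4 3 8 10
arr[mid]=2<4: swap arr[1],arr[1]; lo=2,mid=2 → 1 2 7 6 5 4 3 8 10
arr[mid]=7>4: swap arr[2],arr[6]; hi=5 → 1 2 3 6 5 4 7 8 10
arr[mid]=3<4: swap arr[2],arr[2]; lo=3,mid=3 → 1 2 3 6 5 4 7 8 10
arr[mid]=6>4: swap arr[3],arr[5]; hi=4 → 1 2 3 4 5 6 7 8 10
arr[mid]=4=4: mid=4
arr[mid]=5>4: swap arr[4],arr[4]; hi=3 → 1 2 3 4 5 6 7 8 10
end: lo=3, hi=3; arr = 1 2 3 4 5 6 7 8 10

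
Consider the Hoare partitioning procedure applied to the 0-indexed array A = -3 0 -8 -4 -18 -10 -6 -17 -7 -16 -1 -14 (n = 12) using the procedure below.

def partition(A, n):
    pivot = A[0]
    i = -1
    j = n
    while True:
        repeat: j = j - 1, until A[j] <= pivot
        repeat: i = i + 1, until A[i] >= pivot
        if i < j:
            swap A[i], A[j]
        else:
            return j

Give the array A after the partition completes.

-14 -16 -8 -4 -18 -10 -6 -17 -7 0 -1 -3

pivot = A[0] = -3; i = -1, j = 12
j→11 (A[11]=-14≤-3), i→0 (A[0]=-3≥-3); i<j, swap → -14 0 -8 -4 -18 -10 -6 -17 -7 -16 -1 -3
j→9 (A[9]=-16≤-3), i→1 (A[1]=0≥-3); i<j, swap → -14 -16 -8 -4 -18 -10 -6 -17 -7 0 -1 -3
j→8, i→9; i≥j, return j=8. A = -14 -16 -8 -4 -18 -10 -6 -17 -7 0 -1 -3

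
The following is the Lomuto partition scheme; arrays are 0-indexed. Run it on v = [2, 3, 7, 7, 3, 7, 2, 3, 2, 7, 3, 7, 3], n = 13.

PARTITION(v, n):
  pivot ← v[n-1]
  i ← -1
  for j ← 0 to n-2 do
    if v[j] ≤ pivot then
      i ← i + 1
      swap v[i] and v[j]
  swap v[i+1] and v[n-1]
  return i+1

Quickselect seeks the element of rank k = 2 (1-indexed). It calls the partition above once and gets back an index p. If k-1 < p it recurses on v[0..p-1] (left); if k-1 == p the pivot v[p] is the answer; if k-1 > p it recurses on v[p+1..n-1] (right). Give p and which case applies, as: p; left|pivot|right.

7; left

pivot=3, i=-1
j=0: 2≤3, i=0, swap(0,0) ⇒ [2, 3, 7, 7, 3, 7, 2, 3, 2, 7, 3, 7, 3]
j=1: 3≤3, i=1, swap(1,1) ⇒ [2, 3, 7, 7, 3, 7, 2, 3, 2, 7, 3, 7, 3]
j=2: 7>3, skip
j=3: 7>3, skip
j=4: 3≤3, i=2, swap(2,4) ⇒ [2, 3, 3, 7, 7, 7, 2, 3, 2, 7, 3, 7, 3]
j=5: 7>3, skip
j=6: 2≤3, i=3, swap(3,6) ⇒ [2, 3, 3, 2, 7, 7, 7, 3, 2, 7, 3, 7, 3]
j=7: 3≤3, i=4, swap(4,7) ⇒ [2, 3, 3, 2, 3, 7, 7, 7, 2, 7, 3, 7, 3]
j=8: 2≤3, i=5, swap(5,8) ⇒ [2, 3, 3, 2, 3, 2, 7, 7, 7, 7, 3, 7, 3]
j=9: 7>3, skip
j=10: 3≤3, i=6, swap(6,10) ⇒ [2, 3, 3, 2, 3, 2, 3, 7, 7, 7, 7, 7, 3]
j=11: 7>3, skip
swap(7,12) ⇒ [2, 3, 3, 2, 3, 2, 3, 3, 7, 7, 7, 7, 7]; return 7
p = 7; k-1 = 1 < 7 ⇒ left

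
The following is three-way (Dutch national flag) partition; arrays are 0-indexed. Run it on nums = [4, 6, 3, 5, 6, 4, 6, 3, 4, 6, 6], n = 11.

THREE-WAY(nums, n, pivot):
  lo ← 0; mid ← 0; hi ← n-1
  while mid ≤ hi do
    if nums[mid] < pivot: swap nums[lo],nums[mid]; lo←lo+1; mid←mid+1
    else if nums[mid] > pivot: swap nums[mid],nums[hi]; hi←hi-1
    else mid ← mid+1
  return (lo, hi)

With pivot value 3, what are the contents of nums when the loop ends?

pivot = 3; lo=0, mid=0, hi=10
nums[mid]=4>3: swap nums[0],nums[10]; hi=9 → [6, 6, 3, 5, 6, 4, 6, 3, 4, 6, 4]
nums[mid]=6>3: swap nums[0],nums[9]; hi=8 → [6, 6, 3, 5, 6, 4, 6, 3, 4, 6, 4]
nums[mid]=6>3: swap nums[0],nums[8]; hi=7 → [4, 6, 3, 5, 6, 4, 6, 3, 6, 6, 4]
nums[mid]=4>3: swap nums[0],nums[7]; hi=6 → [3, 6, 3, 5, 6, 4, 6, 4, 6, 6, 4]
nums[mid]=3=3: mid=1
nums[mid]=6>3: swap nums[1],nums[6]; hi=5 → [3, 6, 3, 5, 6, 4, 6, 4, 6, 6, 4]
nums[mid]=6>3: swap nums[1],nums[5]; hi=4 → [3, 4, 3, 5, 6, 6, 6, 4, 6, 6, 4]
nums[mid]=4>3: swap nums[1],nums[4]; hi=3 → [3, 6, 3, 5, 4, 6, 6, 4, 6, 6, 4]
nums[mid]=6>3: swap nums[1],nums[3]; hi=2 → [3, 5, 3, 6, 4, 6, 6, 4, 6, 6, 4]
nums[mid]=5>3: swap nums[1],nums[2]; hi=1 → [3, 3, 5, 6, 4, 6, 6, 4, 6, 6, 4]
nums[mid]=3=3: mid=2
end: lo=0, hi=1; nums = [3, 3, 5, 6, 4, 6, 6, 4, 6, 6, 4]

[3, 3, 5, 6, 4, 6, 6, 4, 6, 6, 4]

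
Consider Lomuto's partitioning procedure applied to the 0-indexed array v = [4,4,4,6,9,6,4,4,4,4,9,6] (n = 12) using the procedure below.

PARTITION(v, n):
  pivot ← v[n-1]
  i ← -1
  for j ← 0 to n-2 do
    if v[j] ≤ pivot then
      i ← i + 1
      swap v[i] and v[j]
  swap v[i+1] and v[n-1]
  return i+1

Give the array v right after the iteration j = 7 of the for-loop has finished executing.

[4,4,4,6,6,4,4,9,4,4,9,6]

pivot = v[11] = 6; i = -1
j=0: v[0]=4 ≤ 6 → i=0, swap v[0],v[0] (no change) → [4,4,4,6,9,6,4,4,4,4,9,6]
j=1: v[1]=4 ≤ 6 → i=1, swap v[1],v[1] (no change) → [4,4,4,6,9,6,4,4,4,4,9,6]
j=2: v[2]=4 ≤ 6 → i=2, swap v[2],v[2] (no change) → [4,4,4,6,9,6,4,4,4,4,9,6]
j=3: v[3]=6 ≤ 6 → i=3, swap v[3],v[3] (no change) → [4,4,4,6,9,6,4,4,4,4,9,6]
j=4: v[4]=9 > 6 → no swap
j=5: v[5]=6 ≤ 6 → i=4, swap v[4],v[5] → [4,4,4,6,6,9,4,4,4,4,9,6]
j=6: v[6]=4 ≤ 6 → i=5, swap v[5],v[6] → [4,4,4,6,6,4,9,4,4,4,9,6]
j=7: v[7]=4 ≤ 6 → i=6, swap v[6],v[7] → [4,4,4,6,6,4,4,9,4,4,9,6]
(after j=7) v = [4,4,4,6,6,4,4,9,4,4,9,6]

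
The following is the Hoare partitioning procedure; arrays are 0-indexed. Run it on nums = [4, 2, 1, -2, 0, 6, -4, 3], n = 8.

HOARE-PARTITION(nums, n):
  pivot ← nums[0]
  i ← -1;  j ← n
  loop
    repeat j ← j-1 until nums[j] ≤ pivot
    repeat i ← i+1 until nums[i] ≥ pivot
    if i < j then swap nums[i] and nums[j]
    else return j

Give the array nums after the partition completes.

pivot=4
j stops at 7 (3), i stops at 0 (4); swap ⇒ [3, 2, 1, -2, 0, 6, -4, 4]
j stops at 6 (-4), i stops at 5 (6); swap ⇒ [3, 2, 1, -2, 0, -4, 6, 4]
j stops at 5, i stops at 6; i≥j ⇒ return 5. nums=[3, 2, 1, -2, 0, -4, 6, 4]

[3, 2, 1, -2, 0, -4, 6, 4]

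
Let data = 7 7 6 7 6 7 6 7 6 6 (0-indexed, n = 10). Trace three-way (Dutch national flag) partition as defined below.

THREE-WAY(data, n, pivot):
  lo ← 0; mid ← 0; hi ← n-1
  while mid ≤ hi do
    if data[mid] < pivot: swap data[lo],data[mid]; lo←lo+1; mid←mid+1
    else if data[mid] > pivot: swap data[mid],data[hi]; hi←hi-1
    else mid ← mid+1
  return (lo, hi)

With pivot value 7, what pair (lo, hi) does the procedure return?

(5, 9)

pivot = 7; lo=0, mid=0, hi=9
data[mid]=7=7: mid=1
data[mid]=7=7: mid=2
data[mid]=6<7: swap data[0],data[2]; lo=1,mid=3 → 6 7 7 7 6 7 6 7 6 6
data[mid]=7=7: mid=4
data[mid]=6<7: swap data[1],data[4]; lo=2,mid=5 → 6 6 7 7 7 7 6 7 6 6
data[mid]=7=7: mid=6
data[mid]=6<7: swap data[2],data[6]; lo=3,mid=7 → 6 6 6 7 7 7 7 7 6 6
data[mid]=7=7: mid=8
data[mid]=6<7: swap data[3],data[8]; lo=4,mid=9 → 6 6 6 6 7 7 7 7 7 6
data[mid]=6<7: swap data[4],data[9]; lo=5,mid=10 → 6 6 6 6 6 7 7 7 7 7
end: lo=5, hi=9; data = 6 6 6 6 6 7 7 7 7 7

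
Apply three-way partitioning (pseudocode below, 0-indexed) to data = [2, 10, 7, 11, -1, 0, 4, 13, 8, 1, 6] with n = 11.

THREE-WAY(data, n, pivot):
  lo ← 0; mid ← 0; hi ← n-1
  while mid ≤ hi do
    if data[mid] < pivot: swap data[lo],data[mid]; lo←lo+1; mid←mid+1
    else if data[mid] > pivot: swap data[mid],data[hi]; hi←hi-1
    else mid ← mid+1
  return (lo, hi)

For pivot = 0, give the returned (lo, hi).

(1, 1)

pivot = 0; lo=0, mid=0, hi=10
data[mid]=2>0: swap data[0],data[10]; hi=9 → [6, 10, 7, 11, -1, 0, 4, 13, 8, 1, 2]
data[mid]=6>0: swap data[0],data[9]; hi=8 → [1, 10, 7, 11, -1, 0, 4, 13, 8, 6, 2]
data[mid]=1>0: swap data[0],data[8]; hi=7 → [8, 10, 7, 11, -1, 0, 4, 13, 1, 6, 2]
data[mid]=8>0: swap data[0],data[7]; hi=6 → [13, 10, 7, 11, -1, 0, 4, 8, 1, 6, 2]
data[mid]=13>0: swap data[0],data[6]; hi=5 → [4, 10, 7, 11, -1, 0, 13, 8, 1, 6, 2]
data[mid]=4>0: swap data[0],data[5]; hi=4 → [0, 10, 7, 11, -1, 4, 13, 8, 1, 6, 2]
data[mid]=0=0: mid=1
data[mid]=10>0: swap data[1],data[4]; hi=3 → [0, -1, 7, 11, 10, 4, 13, 8, 1, 6, 2]
data[mid]=-1<0: swap data[0],data[1]; lo=1,mid=2 → [-1, 0, 7, 11, 10, 4, 13, 8, 1, 6, 2]
data[mid]=7>0: swap data[2],data[3]; hi=2 → [-1, 0, 11, 7, 10, 4, 13, 8, 1, 6, 2]
data[mid]=11>0: swap data[2],data[2]; hi=1 → [-1, 0, 11, 7, 10, 4, 13, 8, 1, 6, 2]
end: lo=1, hi=1; data = [-1, 0, 11, 7, 10, 4, 13, 8, 1, 6, 2]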